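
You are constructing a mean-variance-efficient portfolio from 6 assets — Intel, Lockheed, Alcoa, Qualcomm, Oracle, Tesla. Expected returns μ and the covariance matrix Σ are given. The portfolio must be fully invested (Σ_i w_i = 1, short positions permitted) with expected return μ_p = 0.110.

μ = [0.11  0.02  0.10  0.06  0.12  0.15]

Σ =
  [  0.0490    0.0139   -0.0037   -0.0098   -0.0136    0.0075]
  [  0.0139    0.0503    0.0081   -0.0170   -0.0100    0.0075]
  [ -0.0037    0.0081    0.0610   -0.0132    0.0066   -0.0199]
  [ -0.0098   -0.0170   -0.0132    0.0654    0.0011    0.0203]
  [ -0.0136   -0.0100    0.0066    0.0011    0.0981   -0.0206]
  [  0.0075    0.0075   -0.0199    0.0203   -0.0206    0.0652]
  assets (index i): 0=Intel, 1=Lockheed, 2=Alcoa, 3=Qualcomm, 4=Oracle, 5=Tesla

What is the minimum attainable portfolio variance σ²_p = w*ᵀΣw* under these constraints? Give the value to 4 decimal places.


0.0091

u=Σ⁻¹μ = [2.8583  -0.7425  2.9401  0.6567  2.0523  3.3985]
v=Σ⁻¹𝟙 = [23.9146  18.2793  23.7863  23.2295  16.8359  15.8306]
a=μᵀu=1.389032  b=𝟙ᵀu=11.163477  c=𝟙ᵀv=121.876119  D=ac−b²=44.666634
λ₁=(c·0.110−b)/D = (121.876119·0.110−11.163477)/44.666634 = 0.050214
λ₂=(a−b·0.110)/D = (1.389032−11.163477·0.110)/44.666634 = 0.003606
w* = 0.050214·u + 0.003606·v:
  w_0 = 0.050214·2.8583 + 0.003606·23.9146 = 0.2298  (Intel)
  w_1 = 0.050214·-0.7425 + 0.003606·18.2793 = 0.0286  (Lockheed)
  w_2 = 0.050214·2.9401 + 0.003606·23.7863 = 0.2334  (Alcoa)
  w_3 = 0.050214·0.6567 + 0.003606·23.2295 = 0.1167  (Qualcomm)
  w_4 = 0.050214·2.0523 + 0.003606·16.8359 = 0.1638  (Oracle)
  w_5 = 0.050214·3.3985 + 0.003606·15.8306 = 0.2277  (Tesla)
Σw_i=1.0000  μᵀw=0.1100
σ²=wᵀΣw=λ₁·μ_p+λ₂ = 0.050214·0.110 + 0.003606 = 0.009129 ≈ 0.0091


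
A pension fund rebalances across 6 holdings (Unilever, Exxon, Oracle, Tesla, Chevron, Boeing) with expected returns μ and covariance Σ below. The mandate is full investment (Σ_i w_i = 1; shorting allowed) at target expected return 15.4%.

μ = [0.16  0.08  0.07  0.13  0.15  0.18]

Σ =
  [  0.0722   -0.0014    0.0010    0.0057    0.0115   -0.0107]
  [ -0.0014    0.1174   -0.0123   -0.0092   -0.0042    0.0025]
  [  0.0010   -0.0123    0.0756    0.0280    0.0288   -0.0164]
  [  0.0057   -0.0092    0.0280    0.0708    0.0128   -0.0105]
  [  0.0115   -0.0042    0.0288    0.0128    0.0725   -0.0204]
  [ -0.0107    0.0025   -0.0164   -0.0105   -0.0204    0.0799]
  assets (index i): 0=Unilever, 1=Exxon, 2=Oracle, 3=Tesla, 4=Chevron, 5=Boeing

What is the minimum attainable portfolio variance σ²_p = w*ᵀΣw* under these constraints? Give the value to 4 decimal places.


0.0146

u=Σ⁻¹μ = [2.2252  0.8819  0.2424  1.7607  2.3154  3.3955]
v=Σ⁻¹𝟙 = [14.2302  10.6549  10.6748  11.0863  11.7931  20.7469]
a=μᵀu=1.630944  b=𝟙ᵀu=10.821088  c=𝟙ᵀv=79.186198  D=ac−b²=12.052278
λ₁=(c·0.154−b)/D = (79.186198·0.154−10.821088)/12.052278 = 0.113969
λ₂=(a−b·0.154)/D = (1.630944−10.821088·0.154)/12.052278 = -0.002946
w* = 0.113969·u + -0.002946·v:
  w_0 = 0.113969·2.2252 + -0.002946·14.2302 = 0.2117  (Unilever)
  w_1 = 0.113969·0.8819 + -0.002946·10.6549 = 0.0691  (Exxon)
  w_2 = 0.113969·0.2424 + -0.002946·10.6748 = -0.0038  (Oracle)
  w_3 = 0.113969·1.7607 + -0.002946·11.0863 = 0.1680  (Tesla)
  w_4 = 0.113969·2.3154 + -0.002946·11.7931 = 0.2291  (Chevron)
  w_5 = 0.113969·3.3955 + -0.002946·20.7469 = 0.3259  (Boeing)
Σw_i=1.0000  μᵀw=0.1540
σ²=wᵀΣw=λ₁·μ_p+λ₂ = 0.113969·0.154 + -0.002946 = 0.014605 ≈ 0.0146


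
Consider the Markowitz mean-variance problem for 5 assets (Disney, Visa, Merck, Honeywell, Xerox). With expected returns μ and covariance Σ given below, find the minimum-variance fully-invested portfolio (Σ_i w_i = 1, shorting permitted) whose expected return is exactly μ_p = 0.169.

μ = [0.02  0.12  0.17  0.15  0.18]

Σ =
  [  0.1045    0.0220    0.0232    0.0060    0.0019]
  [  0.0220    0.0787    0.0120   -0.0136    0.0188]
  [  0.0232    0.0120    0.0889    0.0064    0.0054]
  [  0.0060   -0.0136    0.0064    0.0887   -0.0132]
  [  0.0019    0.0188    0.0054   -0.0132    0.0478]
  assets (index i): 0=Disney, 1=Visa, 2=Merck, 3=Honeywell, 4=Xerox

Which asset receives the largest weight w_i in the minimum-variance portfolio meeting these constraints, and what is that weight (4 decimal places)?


Xerox (0.4624)

p=Σ⁻¹μ = [-0.5456  0.9172  1.5255  2.3390  3.9002]
q=Σ⁻¹𝟙 = [5.2611  7.7833  6.4865  14.7679  20.9955]
a=μᵀp=1.411376  b=𝟙ᵀp=8.136314  c=𝟙ᵀq=55.294355  D=ac−b²=11.841546
λ₁=(c·0.169−b)/D = (55.294355·0.169−8.136314)/11.841546 = 0.102050
λ₂=(a−b·0.169)/D = (1.411376−8.136314·0.169)/11.841546 = 0.003069
w* = 0.102050·p + 0.003069·q:
  w_0 = 0.102050·-0.5456 + 0.003069·5.2611 = -0.0395  (Disney)
  w_1 = 0.102050·0.9172 + 0.003069·7.7833 = 0.1175  (Visa)
  w_2 = 0.102050·1.5255 + 0.003069·6.4865 = 0.1756  (Merck)
  w_3 = 0.102050·2.3390 + 0.003069·14.7679 = 0.2840  (Honeywell)
  w_4 = 0.102050·3.9002 + 0.003069·20.9955 = 0.4624  (Xerox)
Σw_i=1.0000  μᵀw=0.1690
σ²=wᵀΣw=λ₁·μ_p+λ₂ = 0.102050·0.169 + 0.003069 = 0.020315 ≈ 0.0203


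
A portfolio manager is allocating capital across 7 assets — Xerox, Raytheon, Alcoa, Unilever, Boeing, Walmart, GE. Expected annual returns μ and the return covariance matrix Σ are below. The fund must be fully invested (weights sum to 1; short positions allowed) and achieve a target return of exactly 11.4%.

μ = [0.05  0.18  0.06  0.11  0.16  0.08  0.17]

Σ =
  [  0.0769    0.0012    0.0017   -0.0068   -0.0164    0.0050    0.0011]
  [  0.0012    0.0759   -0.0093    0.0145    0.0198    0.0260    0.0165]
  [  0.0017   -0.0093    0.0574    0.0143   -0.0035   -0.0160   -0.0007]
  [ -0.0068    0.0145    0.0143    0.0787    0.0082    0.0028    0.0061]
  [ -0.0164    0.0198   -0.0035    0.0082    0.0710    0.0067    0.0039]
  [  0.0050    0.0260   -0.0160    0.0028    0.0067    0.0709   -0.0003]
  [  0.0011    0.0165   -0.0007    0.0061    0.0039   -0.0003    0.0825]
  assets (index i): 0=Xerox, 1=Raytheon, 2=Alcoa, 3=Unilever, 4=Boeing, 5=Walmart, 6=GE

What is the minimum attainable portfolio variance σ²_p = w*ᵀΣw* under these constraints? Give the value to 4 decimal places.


x=Σ⁻¹μ = [1.0048  1.2943  1.4014  0.6332  1.9636  0.6956  1.6631]
y=Σ⁻¹𝟙 = [15.1744  2.8725  20.9981  6.7651  15.0505  15.0739  10.3657]
a=μᵀx=1.089506  b=𝟙ᵀx=8.655976  c=𝟙ᵀy=86.300239  D=ac−b²=19.098733
λ₁=(c·0.114−b)/D = (86.300239·0.114−8.655976)/19.098733 = 0.061902
λ₂=(a−b·0.114)/D = (1.089506−8.655976·0.114)/19.098733 = 0.005379
w* = 0.061902·x + 0.005379·y:
  w_0 = 0.061902·1.0048 + 0.005379·15.1744 = 0.1438  (Xerox)
  w_1 = 0.061902·1.2943 + 0.005379·2.8725 = 0.0956  (Raytheon)
  w_2 = 0.061902·1.4014 + 0.005379·20.9981 = 0.1997  (Alcoa)
  w_3 = 0.061902·0.6332 + 0.005379·6.7651 = 0.0756  (Unilever)
  w_4 = 0.061902·1.9636 + 0.005379·15.0505 = 0.2025  (Boeing)
  w_5 = 0.061902·0.6956 + 0.005379·15.0739 = 0.1241  (Walmart)
  w_6 = 0.061902·1.6631 + 0.005379·10.3657 = 0.1587  (GE)
Σw_i=1.0000  μᵀw=0.1140
σ²=wᵀΣw=λ₁·μ_p+λ₂ = 0.061902·0.114 + 0.005379 = 0.012435 ≈ 0.0124

0.0124


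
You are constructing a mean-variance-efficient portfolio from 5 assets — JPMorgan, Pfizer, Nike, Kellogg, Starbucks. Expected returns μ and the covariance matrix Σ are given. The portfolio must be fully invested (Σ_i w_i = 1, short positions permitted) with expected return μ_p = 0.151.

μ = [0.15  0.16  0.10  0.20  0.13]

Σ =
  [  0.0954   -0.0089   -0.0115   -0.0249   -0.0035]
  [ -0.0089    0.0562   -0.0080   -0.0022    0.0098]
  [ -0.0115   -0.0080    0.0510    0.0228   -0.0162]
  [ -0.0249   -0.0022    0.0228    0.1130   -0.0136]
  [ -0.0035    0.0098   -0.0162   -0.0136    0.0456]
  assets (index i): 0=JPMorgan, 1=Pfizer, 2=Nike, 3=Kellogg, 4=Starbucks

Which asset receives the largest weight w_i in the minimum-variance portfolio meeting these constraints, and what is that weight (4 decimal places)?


Starbucks (0.2380)

u=Σ⁻¹μ = [3.0526  3.1611  3.4839  2.3231  4.3364]
v=Σ⁻¹𝟙 = [20.5669  20.2457  33.3273  11.1833  34.3327]
a=μᵀu=2.340394  b=𝟙ᵀu=16.356999  c=𝟙ᵀv=119.655984  D=ac−b²=12.490776
λ₁=(c·0.151−b)/D = (119.655984·0.151−16.356999)/12.490776 = 0.136985
λ₂=(a−b·0.151)/D = (2.340394−16.356999·0.151)/12.490776 = -0.010369
w* = 0.136985·u + -0.010369·v:
  w_0 = 0.136985·3.0526 + -0.010369·20.5669 = 0.2049  (JPMorgan)
  w_1 = 0.136985·3.1611 + -0.010369·20.2457 = 0.2231  (Pfizer)
  w_2 = 0.136985·3.4839 + -0.010369·33.3273 = 0.1317  (Nike)
  w_3 = 0.136985·2.3231 + -0.010369·11.1833 = 0.2023  (Kellogg)
  w_4 = 0.136985·4.3364 + -0.010369·34.3327 = 0.2380  (Starbucks)
Σw_i=1.0000  μᵀw=0.1510
σ²=wᵀΣw=λ₁·μ_p+λ₂ = 0.136985·0.151 + -0.010369 = 0.010316 ≈ 0.0103


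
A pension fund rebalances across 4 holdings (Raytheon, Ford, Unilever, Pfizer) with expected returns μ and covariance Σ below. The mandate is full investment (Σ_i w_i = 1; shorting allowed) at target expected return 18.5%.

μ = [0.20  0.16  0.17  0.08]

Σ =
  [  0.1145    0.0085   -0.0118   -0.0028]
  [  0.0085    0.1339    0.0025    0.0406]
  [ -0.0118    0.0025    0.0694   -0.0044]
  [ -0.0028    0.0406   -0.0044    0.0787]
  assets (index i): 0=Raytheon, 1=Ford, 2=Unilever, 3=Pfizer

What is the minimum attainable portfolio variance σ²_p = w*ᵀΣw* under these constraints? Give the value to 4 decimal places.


0.0351

u=Σ⁻¹μ = [2.0018  0.7559  2.8169  0.8553]
v=Σ⁻¹𝟙 = [10.5910  2.6391  16.9181  12.6677]
a=μᵀu=1.068612  b=𝟙ᵀu=6.429942  c=𝟙ᵀv=42.815856  D=ac−b²=4.409392
λ₁=(c·0.185−b)/D = (42.815856·0.185−6.429942)/4.409392 = 0.338140
λ₂=(a−b·0.185)/D = (1.068612−6.429942·0.185)/4.409392 = -0.027425
w* = 0.338140·u + -0.027425·v:
  w_0 = 0.338140·2.0018 + -0.027425·10.5910 = 0.3864  (Raytheon)
  w_1 = 0.338140·0.7559 + -0.027425·2.6391 = 0.1832  (Ford)
  w_2 = 0.338140·2.8169 + -0.027425·16.9181 = 0.4885  (Unilever)
  w_3 = 0.338140·0.8553 + -0.027425·12.6677 = -0.0582  (Pfizer)
Σw_i=1.0000  μᵀw=0.1850
σ²=wᵀΣw=λ₁·μ_p+λ₂ = 0.338140·0.185 + -0.027425 = 0.035131 ≈ 0.0351


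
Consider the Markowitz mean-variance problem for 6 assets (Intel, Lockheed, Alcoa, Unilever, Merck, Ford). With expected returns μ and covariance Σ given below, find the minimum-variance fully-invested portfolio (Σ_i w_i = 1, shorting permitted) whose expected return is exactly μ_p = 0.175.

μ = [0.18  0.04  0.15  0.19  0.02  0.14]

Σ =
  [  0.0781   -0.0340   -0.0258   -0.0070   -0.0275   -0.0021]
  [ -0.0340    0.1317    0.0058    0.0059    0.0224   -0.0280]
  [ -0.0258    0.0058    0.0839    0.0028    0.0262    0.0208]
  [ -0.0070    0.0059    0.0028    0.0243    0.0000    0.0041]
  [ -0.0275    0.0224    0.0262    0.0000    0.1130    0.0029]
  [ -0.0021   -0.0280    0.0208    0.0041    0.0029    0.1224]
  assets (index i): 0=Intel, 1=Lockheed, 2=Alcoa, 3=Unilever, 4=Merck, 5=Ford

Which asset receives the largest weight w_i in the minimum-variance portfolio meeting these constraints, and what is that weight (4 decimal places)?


x=Σ⁻¹μ = [4.5364  1.0647  2.4944  8.4537  0.4724  0.7469]
y=Σ⁻¹𝟙 = [30.7750  12.7886  13.9177  44.0370  10.3836  7.5372]
a=μᵀx=2.953530  b=𝟙ᵀx=17.768605  c=𝟙ᵀy=119.439061  D=ac−b²=37.043555
λ₁=(c·0.175−b)/D = (119.439061·0.175−17.768605)/37.043555 = 0.084582
λ₂=(a−b·0.175)/D = (2.953530−17.768605·0.175)/37.043555 = -0.004211
w* = 0.084582·x + -0.004211·y:
  w_0 = 0.084582·4.5364 + -0.004211·30.7750 = 0.2541  (Intel)
  w_1 = 0.084582·1.0647 + -0.004211·12.7886 = 0.0362  (Lockheed)
  w_2 = 0.084582·2.4944 + -0.004211·13.9177 = 0.1524  (Alcoa)
  w_3 = 0.084582·8.4537 + -0.004211·44.0370 = 0.5296  (Unilever)
  w_4 = 0.084582·0.4724 + -0.004211·10.3836 = -0.0038  (Merck)
  w_5 = 0.084582·0.7469 + -0.004211·7.5372 = 0.0314  (Ford)
Σw_i=1.0000  μᵀw=0.1750
σ²=wᵀΣw=λ₁·μ_p+λ₂ = 0.084582·0.175 + -0.004211 = 0.010591 ≈ 0.0106

Unilever (0.5296)


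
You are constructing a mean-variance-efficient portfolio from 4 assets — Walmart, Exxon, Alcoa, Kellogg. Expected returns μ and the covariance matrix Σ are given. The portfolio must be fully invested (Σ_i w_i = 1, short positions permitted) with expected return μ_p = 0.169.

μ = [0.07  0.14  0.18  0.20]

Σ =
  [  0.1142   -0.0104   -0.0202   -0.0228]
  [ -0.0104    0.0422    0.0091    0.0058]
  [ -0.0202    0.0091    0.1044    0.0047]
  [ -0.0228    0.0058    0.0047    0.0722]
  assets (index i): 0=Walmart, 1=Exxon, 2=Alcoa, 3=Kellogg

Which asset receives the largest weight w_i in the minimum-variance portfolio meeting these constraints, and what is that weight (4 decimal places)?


u=Σ⁻¹μ = [1.7762  2.9845  1.6734  2.9823]
v=Σ⁻¹𝟙 = [15.8875  23.2310  9.8912  16.3574]
a=μᵀu=1.439834  b=𝟙ᵀu=9.416373  c=𝟙ᵀv=65.367170  D=ac−b²=5.449790
λ₁=(c·0.169−b)/D = (65.367170·0.169−9.416373)/5.449790 = 0.299219
λ₂=(a−b·0.169)/D = (1.439834−9.416373·0.169)/5.449790 = -0.027805
w* = 0.299219·u + -0.027805·v:
  w_0 = 0.299219·1.7762 + -0.027805·15.8875 = 0.0897  (Walmart)
  w_1 = 0.299219·2.9845 + -0.027805·23.2310 = 0.2471  (Exxon)
  w_2 = 0.299219·1.6734 + -0.027805·9.8912 = 0.2257  (Alcoa)
  w_3 = 0.299219·2.9823 + -0.027805·16.3574 = 0.4375  (Kellogg)
Σw_i=1.0000  μᵀw=0.1690
σ²=wᵀΣw=λ₁·μ_p+λ₂ = 0.299219·0.169 + -0.027805 = 0.022763 ≈ 0.0228

Kellogg (0.4375)


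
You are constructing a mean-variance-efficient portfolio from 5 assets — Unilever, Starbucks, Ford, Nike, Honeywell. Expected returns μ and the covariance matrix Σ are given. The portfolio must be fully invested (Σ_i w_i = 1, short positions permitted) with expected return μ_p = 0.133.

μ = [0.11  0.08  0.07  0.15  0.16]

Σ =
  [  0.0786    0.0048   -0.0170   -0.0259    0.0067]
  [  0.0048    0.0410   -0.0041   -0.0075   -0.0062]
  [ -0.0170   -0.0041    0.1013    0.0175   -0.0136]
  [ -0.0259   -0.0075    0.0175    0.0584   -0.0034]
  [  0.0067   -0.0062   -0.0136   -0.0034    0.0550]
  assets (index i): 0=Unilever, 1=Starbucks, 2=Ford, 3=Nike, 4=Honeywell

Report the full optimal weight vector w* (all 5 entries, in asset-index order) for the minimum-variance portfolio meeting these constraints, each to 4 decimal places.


u=Σ⁻¹μ = [2.4361  3.0068  1.0040  3.9346  3.4428]
v=Σ⁻¹𝟙 = [20.7303  32.0428  13.0762  27.9243  24.2282]
a=μᵀu=1.719825  b=𝟙ᵀu=13.824240  c=𝟙ᵀv=118.001729  D=ac−b²=11.832663
λ₁=(c·0.133−b)/D = (118.001729·0.133−13.824240)/11.832663 = 0.158036
λ₂=(a−b·0.133)/D = (1.719825−13.824240·0.133)/11.832663 = -0.010040
w* = 0.158036·u + -0.010040·v:
  w_0 = 0.158036·2.4361 + -0.010040·20.7303 = 0.1769  (Unilever)
  w_1 = 0.158036·3.0068 + -0.010040·32.0428 = 0.1535  (Starbucks)
  w_2 = 0.158036·1.0040 + -0.010040·13.0762 = 0.0274  (Ford)
  w_3 = 0.158036·3.9346 + -0.010040·27.9243 = 0.3414  (Nike)
  w_4 = 0.158036·3.4428 + -0.010040·24.2282 = 0.3008  (Honeywell)
Σw_i=1.0000  μᵀw=0.1330
σ²=wᵀΣw=λ₁·μ_p+λ₂ = 0.158036·0.133 + -0.010040 = 0.010979 ≈ 0.0110

0.1769  0.1535  0.0274  0.3414  0.3008


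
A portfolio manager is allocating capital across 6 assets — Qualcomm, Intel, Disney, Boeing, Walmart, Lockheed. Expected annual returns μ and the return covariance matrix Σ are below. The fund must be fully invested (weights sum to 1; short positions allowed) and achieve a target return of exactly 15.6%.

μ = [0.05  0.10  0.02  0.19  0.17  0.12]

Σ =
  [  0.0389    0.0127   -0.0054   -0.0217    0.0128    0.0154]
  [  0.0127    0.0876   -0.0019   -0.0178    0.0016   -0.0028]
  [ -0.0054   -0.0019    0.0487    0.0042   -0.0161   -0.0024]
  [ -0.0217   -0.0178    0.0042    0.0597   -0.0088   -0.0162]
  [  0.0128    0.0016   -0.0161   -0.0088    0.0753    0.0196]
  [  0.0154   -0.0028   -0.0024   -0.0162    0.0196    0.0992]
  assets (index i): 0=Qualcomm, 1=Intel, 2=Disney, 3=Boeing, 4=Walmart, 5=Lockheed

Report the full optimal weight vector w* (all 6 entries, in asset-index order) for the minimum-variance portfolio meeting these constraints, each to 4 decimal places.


x=Σ⁻¹μ = [2.4879  1.8740  1.1348  5.2611  2.3124  1.3061]
y=Σ⁻¹𝟙 = [37.4121  14.1276  27.2706  37.1003  14.5717  8.5109]
a=μᵀx=1.883941  b=𝟙ᵀx=14.376316  c=𝟙ᵀy=138.993098  D=ac−b²=55.176401
λ₁=(c·0.156−b)/D = (138.993098·0.156−14.376316)/55.176401 = 0.132423
λ₂=(a−b·0.156)/D = (1.883941−14.376316·0.156)/55.176401 = -0.006502
w* = 0.132423·x + -0.006502·y:
  w_0 = 0.132423·2.4879 + -0.006502·37.4121 = 0.0862  (Qualcomm)
  w_1 = 0.132423·1.8740 + -0.006502·14.1276 = 0.1563  (Intel)
  w_2 = 0.132423·1.1348 + -0.006502·27.2706 = -0.0270  (Disney)
  w_3 = 0.132423·5.2611 + -0.006502·37.1003 = 0.4555  (Boeing)
  w_4 = 0.132423·2.3124 + -0.006502·14.5717 = 0.2115  (Walmart)
  w_5 = 0.132423·1.3061 + -0.006502·8.5109 = 0.1176  (Lockheed)
Σw_i=1.0000  μᵀw=0.1560
σ²=wᵀΣw=λ₁·μ_p+λ₂ = 0.132423·0.156 + -0.006502 = 0.014156 ≈ 0.0142

0.0862  0.1563  -0.0270  0.4555  0.2115  0.1176


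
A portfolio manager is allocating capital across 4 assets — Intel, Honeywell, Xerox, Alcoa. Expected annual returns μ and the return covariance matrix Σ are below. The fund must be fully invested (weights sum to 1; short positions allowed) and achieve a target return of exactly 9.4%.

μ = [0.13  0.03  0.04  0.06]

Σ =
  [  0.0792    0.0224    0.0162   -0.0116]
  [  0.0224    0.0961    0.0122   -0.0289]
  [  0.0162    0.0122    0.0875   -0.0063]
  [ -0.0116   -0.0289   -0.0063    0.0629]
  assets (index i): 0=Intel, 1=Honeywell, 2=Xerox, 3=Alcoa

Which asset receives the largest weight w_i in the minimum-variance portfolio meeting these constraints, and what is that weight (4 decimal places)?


g=Σ⁻¹μ = [1.7216  0.3181  0.1975  1.4373]
h=Σ⁻¹𝟙 = [10.3513  14.4404  9.3258  25.3761]
a=μᵀg=0.327485  b=𝟙ᵀg=3.674472  c=𝟙ᵀh=59.493554  D=ac−b²=5.981527
λ₁=(c·0.094−b)/D = (59.493554·0.094−3.674472)/5.981527 = 0.320641
λ₂=(a−b·0.094)/D = (0.327485−3.674472·0.094)/5.981527 = -0.002995
w* = 0.320641·g + -0.002995·h:
  w_0 = 0.320641·1.7216 + -0.002995·10.3513 = 0.5210  (Intel)
  w_1 = 0.320641·0.3181 + -0.002995·14.4404 = 0.0587  (Honeywell)
  w_2 = 0.320641·0.1975 + -0.002995·9.3258 = 0.0354  (Xerox)
  w_3 = 0.320641·1.4373 + -0.002995·25.3761 = 0.3849  (Alcoa)
Σw_i=1.0000  μᵀw=0.0940
σ²=wᵀΣw=λ₁·μ_p+λ₂ = 0.320641·0.094 + -0.002995 = 0.027145 ≈ 0.0271

Intel (0.5210)


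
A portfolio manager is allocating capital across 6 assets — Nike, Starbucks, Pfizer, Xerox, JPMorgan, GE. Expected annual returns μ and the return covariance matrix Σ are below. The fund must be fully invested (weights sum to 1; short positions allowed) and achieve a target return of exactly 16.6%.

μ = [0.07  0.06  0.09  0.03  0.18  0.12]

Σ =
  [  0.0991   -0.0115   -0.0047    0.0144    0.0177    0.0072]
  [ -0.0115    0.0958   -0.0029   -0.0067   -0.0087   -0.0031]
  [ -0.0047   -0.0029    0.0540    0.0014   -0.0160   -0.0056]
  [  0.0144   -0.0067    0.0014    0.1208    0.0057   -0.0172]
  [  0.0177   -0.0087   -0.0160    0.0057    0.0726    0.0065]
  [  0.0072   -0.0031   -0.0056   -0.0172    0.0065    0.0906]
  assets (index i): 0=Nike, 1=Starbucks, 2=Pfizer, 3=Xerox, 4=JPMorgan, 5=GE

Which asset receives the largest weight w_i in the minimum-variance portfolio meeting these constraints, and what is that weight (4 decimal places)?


x=Σ⁻¹μ = [0.2858  1.0817  2.7729  0.2925  3.0066  1.3500]
y=Σ⁻¹𝟙 = [7.6737  14.7984  26.3165  8.8970  17.6152  12.9859]
a=μᵀx=1.046428  b=𝟙ᵀx=8.789504  c=𝟙ᵀy=88.286693  D=ac−b²=15.130313
λ₁=(c·0.166−b)/D = (88.286693·0.166−8.789504)/15.130313 = 0.387704
λ₂=(a−b·0.166)/D = (1.046428−8.789504·0.166)/15.130313 = -0.027272
w* = 0.387704·x + -0.027272·y:
  w_0 = 0.387704·0.2858 + -0.027272·7.6737 = -0.0985  (Nike)
  w_1 = 0.387704·1.0817 + -0.027272·14.7984 = 0.0158  (Starbucks)
  w_2 = 0.387704·2.7729 + -0.027272·26.3165 = 0.3574  (Pfizer)
  w_3 = 0.387704·0.2925 + -0.027272·8.8970 = -0.1292  (Xerox)
  w_4 = 0.387704·3.0066 + -0.027272·17.6152 = 0.6853  (JPMorgan)
  w_5 = 0.387704·1.3500 + -0.027272·12.9859 = 0.1693  (GE)
Σw_i=1.0000  μᵀw=0.1660
σ²=wᵀΣw=λ₁·μ_p+λ₂ = 0.387704·0.166 + -0.027272 = 0.037087 ≈ 0.0371

JPMorgan (0.6853)


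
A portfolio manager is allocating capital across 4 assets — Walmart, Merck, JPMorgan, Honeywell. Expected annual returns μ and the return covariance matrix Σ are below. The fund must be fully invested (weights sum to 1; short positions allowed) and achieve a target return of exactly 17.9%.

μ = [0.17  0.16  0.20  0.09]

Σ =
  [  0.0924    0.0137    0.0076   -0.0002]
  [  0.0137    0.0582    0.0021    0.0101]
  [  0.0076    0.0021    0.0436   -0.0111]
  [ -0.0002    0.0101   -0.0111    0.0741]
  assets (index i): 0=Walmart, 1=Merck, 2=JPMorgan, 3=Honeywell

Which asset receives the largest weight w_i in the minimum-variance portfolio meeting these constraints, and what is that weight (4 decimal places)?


u=Σ⁻¹μ = [1.1565  2.0212  4.7076  1.6474]
v=Σ⁻¹𝟙 = [7.0248  11.9053  25.1234  15.6549]
a=μᵀu=1.609781  b=𝟙ᵀu=9.532683  c=𝟙ᵀv=59.708408  D=ac−b²=5.245431
λ₁=(c·0.179−b)/D = (59.708408·0.179−9.532683)/5.245431 = 0.220215
λ₂=(a−b·0.179)/D = (1.609781−9.532683·0.179)/5.245431 = -0.018410
w* = 0.220215·u + -0.018410·v:
  w_0 = 0.220215·1.1565 + -0.018410·7.0248 = 0.1254  (Walmart)
  w_1 = 0.220215·2.0212 + -0.018410·11.9053 = 0.2259  (Merck)
  w_2 = 0.220215·4.7076 + -0.018410·25.1234 = 0.5742  (JPMorgan)
  w_3 = 0.220215·1.6474 + -0.018410·15.6549 = 0.0746  (Honeywell)
Σw_i=1.0000  μᵀw=0.1790
σ²=wᵀΣw=λ₁·μ_p+λ₂ = 0.220215·0.179 + -0.018410 = 0.021008 ≈ 0.0210

JPMorgan (0.5742)


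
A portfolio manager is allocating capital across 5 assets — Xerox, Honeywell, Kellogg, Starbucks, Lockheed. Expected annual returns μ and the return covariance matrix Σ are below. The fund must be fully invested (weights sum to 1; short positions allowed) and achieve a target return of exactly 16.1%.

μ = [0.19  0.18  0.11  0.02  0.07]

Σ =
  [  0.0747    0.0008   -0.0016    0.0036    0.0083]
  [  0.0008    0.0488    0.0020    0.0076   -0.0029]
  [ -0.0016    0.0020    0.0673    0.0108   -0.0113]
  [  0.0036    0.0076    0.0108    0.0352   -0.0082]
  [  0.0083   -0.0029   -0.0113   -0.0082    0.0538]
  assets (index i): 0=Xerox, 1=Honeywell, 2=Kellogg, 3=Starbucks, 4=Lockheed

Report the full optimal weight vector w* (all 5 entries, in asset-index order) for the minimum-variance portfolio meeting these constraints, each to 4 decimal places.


0.2695  0.4204  0.2185  -0.0738  0.1655

g=Σ⁻¹μ = [2.4231  3.7719  1.9405  -0.7580  1.4226]
h=Σ⁻¹𝟙 = [9.5407  17.3234  14.7522  24.9802  24.9552]
a=μᵀg=1.437211  b=𝟙ᵀg=8.800157  c=𝟙ᵀh=91.551731  D=ac−b²=54.136390
λ₁=(c·0.161−b)/D = (91.551731·0.161−8.800157)/54.136390 = 0.109717
λ₂=(a−b·0.161)/D = (1.437211−8.800157·0.161)/54.136390 = 0.000377
w* = 0.109717·g + 0.000377·h:
  w_0 = 0.109717·2.4231 + 0.000377·9.5407 = 0.2695  (Xerox)
  w_1 = 0.109717·3.7719 + 0.000377·17.3234 = 0.4204  (Honeywell)
  w_2 = 0.109717·1.9405 + 0.000377·14.7522 = 0.2185  (Kellogg)
  w_3 = 0.109717·-0.7580 + 0.000377·24.9802 = -0.0738  (Starbucks)
  w_4 = 0.109717·1.4226 + 0.000377·24.9552 = 0.1655  (Lockheed)
Σw_i=1.0000  μᵀw=0.1610
σ²=wᵀΣw=λ₁·μ_p+λ₂ = 0.109717·0.161 + 0.000377 = 0.018041 ≈ 0.0180


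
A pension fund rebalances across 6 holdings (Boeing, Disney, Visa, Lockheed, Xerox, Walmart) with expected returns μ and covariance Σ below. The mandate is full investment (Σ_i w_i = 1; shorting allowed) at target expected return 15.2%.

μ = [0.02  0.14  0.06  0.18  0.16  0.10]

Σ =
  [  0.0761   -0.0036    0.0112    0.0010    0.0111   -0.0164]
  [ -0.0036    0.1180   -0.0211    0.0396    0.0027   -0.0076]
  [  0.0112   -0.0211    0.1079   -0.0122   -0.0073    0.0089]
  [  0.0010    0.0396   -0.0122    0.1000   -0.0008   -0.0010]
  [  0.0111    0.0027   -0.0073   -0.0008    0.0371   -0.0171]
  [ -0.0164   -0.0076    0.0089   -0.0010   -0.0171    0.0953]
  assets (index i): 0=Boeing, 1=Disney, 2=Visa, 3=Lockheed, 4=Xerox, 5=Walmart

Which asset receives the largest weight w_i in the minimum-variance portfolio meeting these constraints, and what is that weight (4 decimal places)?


x=Σ⁻¹μ = [-0.2675  0.8194  1.1441  1.6815  5.5008  1.9665]
y=Σ⁻¹𝟙 = [10.6767  8.4324  11.5638  8.4174  33.9467  18.1026]
a=μᵀx=1.557451  b=𝟙ᵀx=10.844767  c=𝟙ᵀy=91.139641  D=ac−b²=24.336524
λ₁=(c·0.152−b)/D = (91.139641·0.152−10.844767)/24.336524 = 0.123619
λ₂=(a−b·0.152)/D = (1.557451−10.844767·0.152)/24.336524 = -0.003737
w* = 0.123619·x + -0.003737·y:
  w_0 = 0.123619·-0.2675 + -0.003737·10.6767 = -0.0730  (Boeing)
  w_1 = 0.123619·0.8194 + -0.003737·8.4324 = 0.0698  (Disney)
  w_2 = 0.123619·1.1441 + -0.003737·11.5638 = 0.0982  (Visa)
  w_3 = 0.123619·1.6815 + -0.003737·8.4174 = 0.1764  (Lockheed)
  w_4 = 0.123619·5.5008 + -0.003737·33.9467 = 0.5531  (Xerox)
  w_5 = 0.123619·1.9665 + -0.003737·18.1026 = 0.1754  (Walmart)
Σw_i=1.0000  μᵀw=0.1520
σ²=wᵀΣw=λ₁·μ_p+λ₂ = 0.123619·0.152 + -0.003737 = 0.015053 ≈ 0.0151

Xerox (0.5531)


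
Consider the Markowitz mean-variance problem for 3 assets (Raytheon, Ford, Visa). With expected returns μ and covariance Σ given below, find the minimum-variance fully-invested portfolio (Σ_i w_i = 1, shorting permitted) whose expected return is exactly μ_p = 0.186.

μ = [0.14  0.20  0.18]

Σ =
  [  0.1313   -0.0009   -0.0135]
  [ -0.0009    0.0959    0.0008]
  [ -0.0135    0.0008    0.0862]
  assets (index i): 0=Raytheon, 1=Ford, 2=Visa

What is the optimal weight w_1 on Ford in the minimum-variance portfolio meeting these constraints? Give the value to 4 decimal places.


g=Σ⁻¹μ = [1.3144  2.0789  2.2747]
h=Σ⁻¹𝟙 = [9.0155  10.4044  12.9163]
a=μᵀg=1.009238  b=𝟙ᵀg=5.667982  c=𝟙ᵀh=32.336187  D=ac−b²=0.508902
λ₁=(c·0.186−b)/D = (32.336187·0.186−5.667982)/0.508902 = 0.680974
λ₂=(a−b·0.186)/D = (1.009238−5.667982·0.186)/0.508902 = -0.088438
w* = 0.680974·g + -0.088438·h:
  w_0 = 0.680974·1.3144 + -0.088438·9.0155 = 0.0978  (Raytheon)
  w_1 = 0.680974·2.0789 + -0.088438·10.4044 = 0.4955  (Ford)
  w_2 = 0.680974·2.2747 + -0.088438·12.9163 = 0.4067  (Visa)
Σw_i=1.0000  μᵀw=0.1860
σ²=wᵀΣw=λ₁·μ_p+λ₂ = 0.680974·0.186 + -0.088438 = 0.038223 ≈ 0.0382

0.4955


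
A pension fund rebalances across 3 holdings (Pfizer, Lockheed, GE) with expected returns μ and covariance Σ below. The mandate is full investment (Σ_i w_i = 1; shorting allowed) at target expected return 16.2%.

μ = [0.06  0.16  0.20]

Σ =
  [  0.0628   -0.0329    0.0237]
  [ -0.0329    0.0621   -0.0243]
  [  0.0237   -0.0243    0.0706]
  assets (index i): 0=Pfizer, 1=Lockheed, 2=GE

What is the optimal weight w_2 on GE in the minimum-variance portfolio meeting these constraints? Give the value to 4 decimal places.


0.3948

g=Σ⁻¹μ = [2.2607  5.2995  3.8980]
h=Σ⁻¹𝟙 = [29.5327  38.6129  17.5406]
a=μᵀg=1.763159  b=𝟙ᵀg=11.458158  c=𝟙ᵀh=85.686248  D=ac−b²=19.789069
λ₁=(c·0.162−b)/D = (85.686248·0.162−11.458158)/19.789069 = 0.122442
λ₂=(a−b·0.162)/D = (1.763159−11.458158·0.162)/19.789069 = -0.004703
w* = 0.122442·g + -0.004703·h:
  w_0 = 0.122442·2.2607 + -0.004703·29.5327 = 0.1379  (Pfizer)
  w_1 = 0.122442·5.2995 + -0.004703·38.6129 = 0.4673  (Lockheed)
  w_2 = 0.122442·3.8980 + -0.004703·17.5406 = 0.3948  (GE)
Σw_i=1.0000  μᵀw=0.1620
σ²=wᵀΣw=λ₁·μ_p+λ₂ = 0.122442·0.162 + -0.004703 = 0.015133 ≈ 0.0151


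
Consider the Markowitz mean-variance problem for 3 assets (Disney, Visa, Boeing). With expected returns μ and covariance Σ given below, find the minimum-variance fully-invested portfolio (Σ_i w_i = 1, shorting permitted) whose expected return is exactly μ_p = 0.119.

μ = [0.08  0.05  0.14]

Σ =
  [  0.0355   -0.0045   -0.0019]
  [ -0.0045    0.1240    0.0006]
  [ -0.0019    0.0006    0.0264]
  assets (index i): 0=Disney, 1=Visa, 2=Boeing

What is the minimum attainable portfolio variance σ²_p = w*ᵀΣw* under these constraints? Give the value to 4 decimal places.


p=Σ⁻¹μ = [2.6066  0.4713  5.4799]
q=Σ⁻¹𝟙 = [31.4489  9.0126  39.9373]
a=μᵀp=0.999277  b=𝟙ᵀp=8.557769  c=𝟙ᵀq=80.398833  D=ac−b²=7.105302
λ₁=(c·0.119−b)/D = (80.398833·0.119−8.557769)/7.105302 = 0.142104
λ₂=(a−b·0.119)/D = (0.999277−8.557769·0.119)/7.105302 = -0.002688
w* = 0.142104·p + -0.002688·q:
  w_0 = 0.142104·2.6066 + -0.002688·31.4489 = 0.2859  (Disney)
  w_1 = 0.142104·0.4713 + -0.002688·9.0126 = 0.0428  (Visa)
  w_2 = 0.142104·5.4799 + -0.002688·39.9373 = 0.6714  (Boeing)
Σw_i=1.0000  μᵀw=0.1190
σ²=wᵀΣw=λ₁·μ_p+λ₂ = 0.142104·0.119 + -0.002688 = 0.014223 ≈ 0.0142

0.0142


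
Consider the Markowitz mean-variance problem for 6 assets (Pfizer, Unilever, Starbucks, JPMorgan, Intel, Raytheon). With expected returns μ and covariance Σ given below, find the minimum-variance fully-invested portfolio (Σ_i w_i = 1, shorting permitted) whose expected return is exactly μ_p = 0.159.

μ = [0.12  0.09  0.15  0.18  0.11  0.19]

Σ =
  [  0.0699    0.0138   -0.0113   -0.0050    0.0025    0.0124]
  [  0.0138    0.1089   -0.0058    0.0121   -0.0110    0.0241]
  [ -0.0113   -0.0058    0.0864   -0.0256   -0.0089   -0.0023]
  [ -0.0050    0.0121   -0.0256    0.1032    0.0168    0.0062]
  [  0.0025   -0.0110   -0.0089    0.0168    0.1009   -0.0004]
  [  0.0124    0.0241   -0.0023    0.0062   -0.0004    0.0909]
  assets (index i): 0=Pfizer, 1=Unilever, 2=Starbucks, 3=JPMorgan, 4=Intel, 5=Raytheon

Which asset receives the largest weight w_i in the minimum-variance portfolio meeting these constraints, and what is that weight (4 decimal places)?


x=Σ⁻¹μ = [1.9611  0.1977  2.8176  2.2600  0.9421  1.6916]
y=Σ⁻¹𝟙 = [15.4158  6.3301  18.8756  12.3585  9.8535  6.8979]
a=μᵀx=1.507577  b=𝟙ᵀx=9.869961  c=𝟙ᵀy=69.731423  D=ac−b²=7.709383
λ₁=(c·0.159−b)/D = (69.731423·0.159−9.869961)/7.709383 = 0.157903
λ₂=(a−b·0.159)/D = (1.507577−9.869961·0.159)/7.709383 = -0.008009
w* = 0.157903·x + -0.008009·y:
  w_0 = 0.157903·1.9611 + -0.008009·15.4158 = 0.1862  (Pfizer)
  w_1 = 0.157903·0.1977 + -0.008009·6.3301 = -0.0195  (Unilever)
  w_2 = 0.157903·2.8176 + -0.008009·18.8756 = 0.2937  (Starbucks)
  w_3 = 0.157903·2.2600 + -0.008009·12.3585 = 0.2579  (JPMorgan)
  w_4 = 0.157903·0.9421 + -0.008009·9.8535 = 0.0698  (Intel)
  w_5 = 0.157903·1.6916 + -0.008009·6.8979 = 0.2119  (Raytheon)
Σw_i=1.0000  μᵀw=0.1590
σ²=wᵀΣw=λ₁·μ_p+λ₂ = 0.157903·0.159 + -0.008009 = 0.017097 ≈ 0.0171

Starbucks (0.2937)


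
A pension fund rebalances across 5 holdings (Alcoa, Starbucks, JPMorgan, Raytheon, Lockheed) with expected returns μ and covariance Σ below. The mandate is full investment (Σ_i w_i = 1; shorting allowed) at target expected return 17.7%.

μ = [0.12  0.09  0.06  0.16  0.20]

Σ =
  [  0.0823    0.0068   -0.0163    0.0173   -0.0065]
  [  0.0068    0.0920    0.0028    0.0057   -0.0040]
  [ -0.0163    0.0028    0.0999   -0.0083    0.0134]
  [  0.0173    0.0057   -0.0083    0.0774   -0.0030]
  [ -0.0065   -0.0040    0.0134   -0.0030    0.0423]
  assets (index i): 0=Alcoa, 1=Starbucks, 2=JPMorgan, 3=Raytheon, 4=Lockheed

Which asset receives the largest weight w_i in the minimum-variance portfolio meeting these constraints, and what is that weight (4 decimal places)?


Lockheed (0.6131)

g=Σ⁻¹μ = [1.4361  0.9667  0.2838  1.9025  5.0853]
h=Σ⁻¹𝟙 = [12.7514  9.9971  9.4836  11.2940  24.3422]
a=μᵀg=1.597822  b=𝟙ᵀg=9.674400  c=𝟙ᵀh=67.868262  D=ac−b²=14.847367
λ₁=(c·0.177−b)/D = (67.868262·0.177−9.674400)/14.847367 = 0.157488
λ₂=(a−b·0.177)/D = (1.597822−9.674400·0.177)/14.847367 = -0.007715
w* = 0.157488·g + -0.007715·h:
  w_0 = 0.157488·1.4361 + -0.007715·12.7514 = 0.1278  (Alcoa)
  w_1 = 0.157488·0.9667 + -0.007715·9.9971 = 0.0751  (Starbucks)
  w_2 = 0.157488·0.2838 + -0.007715·9.4836 = -0.0285  (JPMorgan)
  w_3 = 0.157488·1.9025 + -0.007715·11.2940 = 0.2125  (Raytheon)
  w_4 = 0.157488·5.0853 + -0.007715·24.3422 = 0.6131  (Lockheed)
Σw_i=1.0000  μᵀw=0.1770
σ²=wᵀΣw=λ₁·μ_p+λ₂ = 0.157488·0.177 + -0.007715 = 0.020160 ≈ 0.0202


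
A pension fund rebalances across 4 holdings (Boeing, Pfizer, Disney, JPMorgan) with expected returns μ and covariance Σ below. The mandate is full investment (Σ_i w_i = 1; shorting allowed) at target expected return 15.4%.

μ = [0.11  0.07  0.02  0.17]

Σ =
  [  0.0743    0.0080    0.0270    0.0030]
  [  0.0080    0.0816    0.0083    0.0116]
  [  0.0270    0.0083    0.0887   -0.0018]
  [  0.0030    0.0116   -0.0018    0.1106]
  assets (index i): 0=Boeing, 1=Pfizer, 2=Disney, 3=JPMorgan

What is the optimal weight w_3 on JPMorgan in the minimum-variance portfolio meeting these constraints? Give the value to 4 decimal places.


0.5354

g=Σ⁻¹μ = [1.4510  0.5353  -0.2371  1.4377]
h=Σ⁻¹𝟙 = [9.3199  9.4298  7.7155  7.9253]
a=μᵀg=0.436747  b=𝟙ᵀg=3.186890  c=𝟙ᵀh=34.390463  D=ac−b²=4.863652
λ₁=(c·0.154−b)/D = (34.390463·0.154−3.186890)/4.863652 = 0.433674
λ₂=(a−b·0.154)/D = (0.436747−3.186890·0.154)/4.863652 = -0.011110
w* = 0.433674·g + -0.011110·h:
  w_0 = 0.433674·1.4510 + -0.011110·9.3199 = 0.5257  (Boeing)
  w_1 = 0.433674·0.5353 + -0.011110·9.4298 = 0.1274  (Pfizer)
  w_2 = 0.433674·-0.2371 + -0.011110·7.7155 = -0.1885  (Disney)
  w_3 = 0.433674·1.4377 + -0.011110·7.9253 = 0.5354  (JPMorgan)
Σw_i=1.0000  μᵀw=0.1540
σ²=wᵀΣw=λ₁·μ_p+λ₂ = 0.433674·0.154 + -0.011110 = 0.055676 ≈ 0.0557


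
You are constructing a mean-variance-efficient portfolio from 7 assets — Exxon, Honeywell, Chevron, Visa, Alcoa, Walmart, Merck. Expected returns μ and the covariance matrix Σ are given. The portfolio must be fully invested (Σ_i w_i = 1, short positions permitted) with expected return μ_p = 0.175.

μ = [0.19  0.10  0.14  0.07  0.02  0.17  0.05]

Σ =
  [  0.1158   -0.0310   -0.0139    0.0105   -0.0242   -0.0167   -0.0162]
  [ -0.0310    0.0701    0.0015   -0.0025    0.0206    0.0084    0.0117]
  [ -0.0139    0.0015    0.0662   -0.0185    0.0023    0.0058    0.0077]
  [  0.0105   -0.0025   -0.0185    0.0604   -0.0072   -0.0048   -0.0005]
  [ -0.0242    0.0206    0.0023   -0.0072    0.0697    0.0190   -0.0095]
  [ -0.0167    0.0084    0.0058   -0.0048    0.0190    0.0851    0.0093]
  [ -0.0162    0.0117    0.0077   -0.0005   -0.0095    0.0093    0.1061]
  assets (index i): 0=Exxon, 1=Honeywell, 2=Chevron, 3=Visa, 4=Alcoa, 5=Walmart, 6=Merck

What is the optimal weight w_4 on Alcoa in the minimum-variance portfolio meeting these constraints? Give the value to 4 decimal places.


-0.1735

p=Σ⁻¹μ = [2.8268  2.3428  2.9497  1.8562  0.1139  2.1710  0.2591]
q=Σ⁻¹𝟙 = [19.6745  15.5421  22.9619  23.6528  17.1890  8.9253  9.9170]
a=μᵀp=1.698590  b=𝟙ᵀp=12.519655  c=𝟙ᵀq=117.862577  D=ac−b²=43.458384
λ₁=(c·0.175−b)/D = (117.862577·0.175−12.519655)/43.458384 = 0.186530
λ₂=(a−b·0.175)/D = (1.698590−12.519655·0.175)/43.458384 = -0.011329
w* = 0.186530·p + -0.011329·q:
  w_0 = 0.186530·2.8268 + -0.011329·19.6745 = 0.3044  (Exxon)
  w_1 = 0.186530·2.3428 + -0.011329·15.5421 = 0.2609  (Honeywell)
  w_2 = 0.186530·2.9497 + -0.011329·22.9619 = 0.2901  (Chevron)
  w_3 = 0.186530·1.8562 + -0.011329·23.6528 = 0.0783  (Visa)
  w_4 = 0.186530·0.1139 + -0.011329·17.1890 = -0.1735  (Alcoa)
  w_5 = 0.186530·2.1710 + -0.011329·8.9253 = 0.3038  (Walmart)
  w_6 = 0.186530·0.2591 + -0.011329·9.9170 = -0.0640  (Merck)
Σw_i=1.0000  μᵀw=0.1750
σ²=wᵀΣw=λ₁·μ_p+λ₂ = 0.186530·0.175 + -0.011329 = 0.021314 ≈ 0.0213


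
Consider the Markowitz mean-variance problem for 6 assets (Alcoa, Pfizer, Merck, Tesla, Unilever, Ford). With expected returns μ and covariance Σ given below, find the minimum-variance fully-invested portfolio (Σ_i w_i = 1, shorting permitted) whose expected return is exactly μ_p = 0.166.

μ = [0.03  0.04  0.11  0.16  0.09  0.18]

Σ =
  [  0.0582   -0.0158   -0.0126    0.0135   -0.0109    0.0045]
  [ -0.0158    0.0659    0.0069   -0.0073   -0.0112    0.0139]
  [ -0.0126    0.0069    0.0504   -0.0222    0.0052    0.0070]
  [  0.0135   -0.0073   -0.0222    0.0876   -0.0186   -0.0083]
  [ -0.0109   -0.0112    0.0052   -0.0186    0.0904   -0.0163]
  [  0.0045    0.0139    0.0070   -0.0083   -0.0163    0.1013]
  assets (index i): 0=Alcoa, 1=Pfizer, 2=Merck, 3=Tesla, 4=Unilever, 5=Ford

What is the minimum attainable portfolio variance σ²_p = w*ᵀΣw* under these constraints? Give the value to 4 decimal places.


x=Σ⁻¹μ = [0.9069  0.7639  3.2217  3.1871  2.0301  1.9970]
y=Σ⁻¹𝟙 = [28.2323  23.1008  29.9928  22.0190  21.6967  8.6705]
a=μᵀx=1.464245  b=𝟙ᵀx=12.106632  c=𝟙ᵀy=133.712077  D=ac−b²=49.216741
λ₁=(c·0.166−b)/D = (133.712077·0.166−12.106632)/49.216741 = 0.205003
λ₂=(a−b·0.166)/D = (1.464245−12.106632·0.166)/49.216741 = -0.011083
w* = 0.205003·x + -0.011083·y:
  w_0 = 0.205003·0.9069 + -0.011083·28.2323 = -0.1270  (Alcoa)
  w_1 = 0.205003·0.7639 + -0.011083·23.1008 = -0.0994  (Pfizer)
  w_2 = 0.205003·3.2217 + -0.011083·29.9928 = 0.3281  (Merck)
  w_3 = 0.205003·3.1871 + -0.011083·22.0190 = 0.4093  (Tesla)
  w_4 = 0.205003·2.0301 + -0.011083·21.6967 = 0.1757  (Unilever)
  w_5 = 0.205003·1.9970 + -0.011083·8.6705 = 0.3133  (Ford)
Σw_i=1.0000  μᵀw=0.1660
σ²=wᵀΣw=λ₁·μ_p+λ₂ = 0.205003·0.166 + -0.011083 = 0.022948 ≈ 0.0229

0.0229


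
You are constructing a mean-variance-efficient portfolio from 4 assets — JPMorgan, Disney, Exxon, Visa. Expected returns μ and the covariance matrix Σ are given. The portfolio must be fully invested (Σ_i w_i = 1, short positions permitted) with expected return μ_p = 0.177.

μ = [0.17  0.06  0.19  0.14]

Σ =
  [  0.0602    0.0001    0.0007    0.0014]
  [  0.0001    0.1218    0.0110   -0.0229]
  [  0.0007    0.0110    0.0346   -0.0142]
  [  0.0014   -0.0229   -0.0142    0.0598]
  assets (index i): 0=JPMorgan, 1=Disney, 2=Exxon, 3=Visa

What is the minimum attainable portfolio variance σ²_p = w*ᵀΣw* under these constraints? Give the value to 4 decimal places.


0.0139

g=Σ⁻¹μ = [2.6449  0.6485  6.9459  4.1769]
h=Σ⁻¹𝟙 = [15.4825  10.3136  37.2776  29.1613]
a=μᵀg=2.393029  b=𝟙ᵀg=14.416165  c=𝟙ᵀh=92.234977  D=ac−b²=12.895152
λ₁=(c·0.177−b)/D = (92.234977·0.177−14.416165)/12.895152 = 0.148073
λ₂=(a−b·0.177)/D = (2.393029−14.416165·0.177)/12.895152 = -0.012302
w* = 0.148073·g + -0.012302·h:
  w_0 = 0.148073·2.6449 + -0.012302·15.4825 = 0.2012  (JPMorgan)
  w_1 = 0.148073·0.6485 + -0.012302·10.3136 = -0.0309  (Disney)
  w_2 = 0.148073·6.9459 + -0.012302·37.2776 = 0.5699  (Exxon)
  w_3 = 0.148073·4.1769 + -0.012302·29.1613 = 0.2598  (Visa)
Σw_i=1.0000  μᵀw=0.1770
σ²=wᵀΣw=λ₁·μ_p+λ₂ = 0.148073·0.177 + -0.012302 = 0.013907 ≈ 0.0139


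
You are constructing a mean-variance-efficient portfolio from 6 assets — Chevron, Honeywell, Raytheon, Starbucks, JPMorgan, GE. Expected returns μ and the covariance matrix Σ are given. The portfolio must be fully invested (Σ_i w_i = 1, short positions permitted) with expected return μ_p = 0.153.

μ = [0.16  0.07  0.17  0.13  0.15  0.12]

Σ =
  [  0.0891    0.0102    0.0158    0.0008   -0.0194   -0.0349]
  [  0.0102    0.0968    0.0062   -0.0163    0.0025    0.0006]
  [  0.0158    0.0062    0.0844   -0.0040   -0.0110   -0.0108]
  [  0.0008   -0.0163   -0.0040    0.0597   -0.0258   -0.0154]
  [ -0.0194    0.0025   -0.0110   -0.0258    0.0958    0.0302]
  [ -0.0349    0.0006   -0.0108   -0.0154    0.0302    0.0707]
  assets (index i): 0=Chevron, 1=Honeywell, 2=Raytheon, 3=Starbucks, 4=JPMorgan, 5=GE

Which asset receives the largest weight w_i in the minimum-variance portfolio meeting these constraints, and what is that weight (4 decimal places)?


Chevron (0.2412)

u=Σ⁻¹μ = [3.1660  0.9185  2.3546  4.5614  2.5768  3.5049]
v=Σ⁻¹𝟙 = [21.2646  12.4894  14.3013  35.1697  16.9808  27.1271]
a=μᵀu=2.371232  b=𝟙ᵀu=17.082256  c=𝟙ᵀv=127.332955  D=ac−b²=10.132495
λ₁=(c·0.153−b)/D = (127.332955·0.153−17.082256)/10.132495 = 0.236831
λ₂=(a−b·0.153)/D = (2.371232−17.082256·0.153)/10.132495 = -0.023918
w* = 0.236831·u + -0.023918·v:
  w_0 = 0.236831·3.1660 + -0.023918·21.2646 = 0.2412  (Chevron)
  w_1 = 0.236831·0.9185 + -0.023918·12.4894 = -0.0812  (Honeywell)
  w_2 = 0.236831·2.3546 + -0.023918·14.3013 = 0.2156  (Raytheon)
  w_3 = 0.236831·4.5614 + -0.023918·35.1697 = 0.2391  (Starbucks)
  w_4 = 0.236831·2.5768 + -0.023918·16.9808 = 0.2041  (JPMorgan)
  w_5 = 0.236831·3.5049 + -0.023918·27.1271 = 0.1812  (GE)
Σw_i=1.0000  μᵀw=0.1530
σ²=wᵀΣw=λ₁·μ_p+λ₂ = 0.236831·0.153 + -0.023918 = 0.012317 ≈ 0.0123
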